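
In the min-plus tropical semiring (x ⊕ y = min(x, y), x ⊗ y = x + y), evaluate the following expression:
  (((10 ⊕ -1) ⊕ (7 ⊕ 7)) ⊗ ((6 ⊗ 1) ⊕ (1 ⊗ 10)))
(((10 ⊕ -1) ⊕ (7 ⊕ 7)) ⊗ ((6 ⊗ 1) ⊕ (1 ⊗ 10))) = 6

Expand innermost to outermost. Recall ⊕ takes the minimum of its arguments and ⊗ takes their sum. Working out the expression (((10 ⊕ -1) ⊕ (7 ⊕ 7)) ⊗ ((6 ⊗ 1) ⊕ (1 ⊗ 10))) gives 6.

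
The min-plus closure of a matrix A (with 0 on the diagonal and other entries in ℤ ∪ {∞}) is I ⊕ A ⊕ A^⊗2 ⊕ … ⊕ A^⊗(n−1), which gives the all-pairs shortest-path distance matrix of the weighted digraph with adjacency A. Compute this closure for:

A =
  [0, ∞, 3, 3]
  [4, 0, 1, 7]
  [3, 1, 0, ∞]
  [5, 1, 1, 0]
Closure =
  [0, 4, 3, 3]
  [4, 0, 1, 7]
  [3, 1, 0, 6]
  [4, 1, 1, 0]

This is the Floyd-Warshall all-pairs shortest-path computation. For each intermediate vertex k = 0, 1, …, 3, update dist[i][j] ← min(dist[i][j], dist[i][k] + dist[k][j]). The final matrix gives, for each (i, j), the minimum total weight of any directed path from i to j (possibly empty when i = j).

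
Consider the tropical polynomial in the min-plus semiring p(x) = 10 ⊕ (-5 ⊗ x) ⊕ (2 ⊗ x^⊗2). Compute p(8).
p(8) = 3

A tropical monomial a ⊗ x^⊗i evaluates to a + i · x. Evaluating each term at x = 8:
  Term 0 contributes 10 + 0 · 8 = 10
  Term 1 contributes -5 + 1 · 8 = 3
  Term 2 contributes 2 + 2 · 8 = 18
p(8) = ⊕ of these = min[10, 3, 18] = 3.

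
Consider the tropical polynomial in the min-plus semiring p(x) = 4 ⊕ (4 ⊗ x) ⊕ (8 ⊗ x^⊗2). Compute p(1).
p(1) = 4

A tropical monomial a ⊗ x^⊗i evaluates to a + i · x. Evaluating each term at x = 1:
  Term 0 contributes 4 + 0 · 1 = 4
  Term 1 contributes 4 + 1 · 1 = 5
  Term 2 contributes 8 + 2 · 1 = 10
p(1) = ⊕ of these = min[4, 5, 10] = 4.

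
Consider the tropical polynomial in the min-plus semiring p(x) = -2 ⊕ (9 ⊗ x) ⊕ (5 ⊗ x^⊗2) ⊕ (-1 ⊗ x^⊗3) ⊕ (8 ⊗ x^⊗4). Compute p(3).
p(3) = -2

A tropical monomial a ⊗ x^⊗i evaluates to a + i · x. Evaluating each term at x = 3:
  Term 0 contributes -2 + 0 · 3 = -2
  Term 1 contributes 9 + 1 · 3 = 12
  Term 2 contributes 5 + 2 · 3 = 11
  Term 3 contributes -1 + 3 · 3 = 8
  Term 4 contributes 8 + 4 · 3 = 20
p(3) = ⊕ of these = min[-2, 12, 11, 8, 20] = -2.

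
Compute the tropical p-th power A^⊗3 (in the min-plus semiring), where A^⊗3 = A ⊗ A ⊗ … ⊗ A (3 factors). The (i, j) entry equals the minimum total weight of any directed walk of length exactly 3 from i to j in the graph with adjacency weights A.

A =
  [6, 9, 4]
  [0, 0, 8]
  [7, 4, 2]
A^⊗3 =
  [8, 8, 8]
  [0, 0, 4]
  [4, 4, 6]

Each entry (A^⊗3)_ij equals the minimum over all length-3 walks i = v_0 → v_1 → … → v_3 = j of Σ_t A[v_t][v_{t+1}]. For example, for (i, j) = (0, 2) we minimise over 9 possible intermediate vertex sequences; the minimum is 8, attained along the walk 0 → 2 → 2 → 2.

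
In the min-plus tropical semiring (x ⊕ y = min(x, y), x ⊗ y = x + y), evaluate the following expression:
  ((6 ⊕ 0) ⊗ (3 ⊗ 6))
((6 ⊕ 0) ⊗ (3 ⊗ 6)) = 9

Expand innermost to outermost. Recall ⊕ takes the minimum of its arguments and ⊗ takes their sum. Working out the expression ((6 ⊕ 0) ⊗ (3 ⊗ 6)) gives 9.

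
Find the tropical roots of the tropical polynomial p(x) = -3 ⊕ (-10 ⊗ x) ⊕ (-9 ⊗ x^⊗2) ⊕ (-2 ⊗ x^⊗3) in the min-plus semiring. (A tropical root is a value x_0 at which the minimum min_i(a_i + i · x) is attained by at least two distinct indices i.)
Roots: {-7, -1, 7}

Each tropical root is a break point of the lower envelope of the lines y = a_i + i · x (there are 4 lines, with slopes 0, 1, ..., 3). Only the lines that attain the minimum somewhere contribute to roots; other lines are dominated. Here the surviving (envelope) indices are i = 3, i = 2, i = 1, i = 0.
Intersections between consecutive envelope lines give the roots: for adjacent envelope indices i < j the intersection is x = (a_i − a_j) / (j − i). Reading off the sorted break points: {-7, -1, 7}.
Verification: at each break x_0, at least two indices attain the minimum of min_i(a_i + i · x_0).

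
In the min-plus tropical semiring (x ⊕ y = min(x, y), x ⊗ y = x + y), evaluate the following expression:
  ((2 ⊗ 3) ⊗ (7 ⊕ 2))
((2 ⊗ 3) ⊗ (7 ⊕ 2)) = 7

Expand innermost to outermost. Recall ⊕ takes the minimum of its arguments and ⊗ takes their sum. Working out the expression ((2 ⊗ 3) ⊗ (7 ⊕ 2)) gives 7.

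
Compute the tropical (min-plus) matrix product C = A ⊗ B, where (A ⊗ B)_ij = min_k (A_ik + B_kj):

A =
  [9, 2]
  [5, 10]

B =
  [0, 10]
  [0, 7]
A ⊗ B =
  [2, 9]
  [5, 15]

Apply the min-plus product entry-by-entry:
  C[0][0] = min over k of (A[0][0] + B[0][0] = 9 + 0 = 9, A[0][1] + B[1][0] = 2 + 0 = 2) = 2 (attained at k = 1)
  C[0][1] = min over k of (A[0][0] + B[0][1] = 9 + 10 = 19, A[0][1] + B[1][1] = 2 + 7 = 9) = 9 (attained at k = 1)
  C[1][0] = min over k of (A[1][0] + B[0][0] = 5 + 0 = 5, A[1][1] + B[1][0] = 10 + 0 = 10) = 5 (attained at k = 0)
  C[1][1] = min over k of (A[1][0] + B[0][1] = 5 + 10 = 15, A[1][1] + B[1][1] = 10 + 7 = 17) = 15 (attained at k = 0)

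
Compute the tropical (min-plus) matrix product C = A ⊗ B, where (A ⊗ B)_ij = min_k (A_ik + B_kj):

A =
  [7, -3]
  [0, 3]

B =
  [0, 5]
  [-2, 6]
A ⊗ B =
  [-5, 3]
  [0, 5]

Apply the min-plus product entry-by-entry:
  C[0][0] = min over k of (A[0][0] + B[0][0] = 7 + 0 = 7, A[0][1] + B[1][0] = -3 + -2 = -5) = -5 (attained at k = 1)
  C[0][1] = min over k of (A[0][0] + B[0][1] = 7 + 5 = 12, A[0][1] + B[1][1] = -3 + 6 = 3) = 3 (attained at k = 1)
  C[1][0] = min over k of (A[1][0] + B[0][0] = 0 + 0 = 0, A[1][1] + B[1][0] = 3 + -2 = 1) = 0 (attained at k = 0)
  C[1][1] = min over k of (A[1][0] + B[0][1] = 0 + 5 = 5, A[1][1] + B[1][1] = 3 + 6 = 9) = 5 (attained at k = 0)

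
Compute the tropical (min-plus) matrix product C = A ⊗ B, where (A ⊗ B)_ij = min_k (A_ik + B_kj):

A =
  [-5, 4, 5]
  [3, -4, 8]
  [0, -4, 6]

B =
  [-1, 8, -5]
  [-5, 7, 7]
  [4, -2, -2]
A ⊗ B =
  [-6, 3, -10]
  [-9, 3, -2]
  [-9, 3, -5]

Apply the min-plus product entry-by-entry:
  C[0][0] = min over k of (A[0][0] + B[0][0] = -5 + -1 = -6, A[0][1] + B[1][0] = 4 + -5 = -1, A[0][2] + B[2][0] = 5 + 4 = 9) = -6 (attained at k = 0)
  C[0][1] = min over k of (A[0][0] + B[0][1] = -5 + 8 = 3, A[0][1] + B[1][1] = 4 + 7 = 11, A[0][2] + B[2][1] = 5 + -2 = 3) = 3 (attained at k = 0)
  C[0][2] = min over k of (A[0][0] + B[0][2] = -5 + -5 = -10, A[0][1] + B[1][2] = 4 + 7 = 11, A[0][2] + B[2][2] = 5 + -2 = 3) = -10 (attained at k = 0)
  C[1][0] = min over k of (A[1][0] + B[0][0] = 3 + -1 = 2, A[1][1] + B[1][0] = -4 + -5 = -9, A[1][2] + B[2][0] = 8 + 4 = 12) = -9 (attained at k = 1)
  C[1][1] = min over k of (A[1][0] + B[0][1] = 3 + 8 = 11, A[1][1] + B[1][1] = -4 + 7 = 3, A[1][2] + B[2][1] = 8 + -2 = 6) = 3 (attained at k = 1)
  C[1][2] = min over k of (A[1][0] + B[0][2] = 3 + -5 = -2, A[1][1] + B[1][2] = -4 + 7 = 3, A[1][2] + B[2][2] = 8 + -2 = 6) = -2 (attained at k = 0)
  C[2][0] = min over k of (A[2][0] + B[0][0] = 0 + -1 = -1, A[2][1] + B[1][0] = -4 + -5 = -9, A[2][2] + B[2][0] = 6 + 4 = 10) = -9 (attained at k = 1)
  C[2][1] = min over k of (A[2][0] + B[0][1] = 0 + 8 = 8, A[2][1] + B[1][1] = -4 + 7 = 3, A[2][2] + B[2][1] = 6 + -2 = 4) = 3 (attained at k = 1)
  C[2][2] = min over k of (A[2][0] + B[0][2] = 0 + -5 = -5, A[2][1] + B[1][2] = -4 + 7 = 3, A[2][2] + B[2][2] = 6 + -2 = 4) = -5 (attained at k = 0)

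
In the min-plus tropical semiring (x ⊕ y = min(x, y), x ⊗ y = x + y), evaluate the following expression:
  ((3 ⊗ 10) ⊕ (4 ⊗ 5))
((3 ⊗ 10) ⊕ (4 ⊗ 5)) = 9

Expand innermost to outermost. Recall ⊕ takes the minimum of its arguments and ⊗ takes their sum. Working out the expression ((3 ⊗ 10) ⊕ (4 ⊗ 5)) gives 9.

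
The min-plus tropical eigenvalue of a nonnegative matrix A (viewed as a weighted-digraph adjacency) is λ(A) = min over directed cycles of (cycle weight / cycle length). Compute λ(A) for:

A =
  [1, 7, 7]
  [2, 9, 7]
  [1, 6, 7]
λ(A) = 1

Enumerate directed cycles and compute their means (weight / length). Sample:
  cycle 0 → 0: weight = 1, length = 1, mean = 1/1 ≈ 1.000
  cycle 1 → 1: weight = 9, length = 1, mean = 9/1 ≈ 9.000
  cycle 2 → 2: weight = 7, length = 1, mean = 7/1 ≈ 7.000
  cycle 0 → 1 → 0: weight = 9, length = 2, mean = 9/2 ≈ 4.500
  cycle 0 → 2 → 0: weight = 8, length = 2, mean = 8/2 ≈ 4.000
  cycle 1 → 0 → 1: weight = 9, length = 2, mean = 9/2 ≈ 4.500
Minimum mean = 1.000, attained e.g. along the cycle 0 → 0 with weight 1 and length 1. So λ(A) = 1/1 = 1.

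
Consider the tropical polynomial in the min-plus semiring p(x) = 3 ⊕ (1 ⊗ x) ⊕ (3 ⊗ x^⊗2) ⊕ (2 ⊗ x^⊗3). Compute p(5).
p(5) = 3

A tropical monomial a ⊗ x^⊗i evaluates to a + i · x. Evaluating each term at x = 5:
  Term 0 contributes 3 + 0 · 5 = 3
  Term 1 contributes 1 + 1 · 5 = 6
  Term 2 contributes 3 + 2 · 5 = 13
  Term 3 contributes 2 + 3 · 5 = 17
p(5) = ⊕ of these = min[3, 6, 13, 17] = 3.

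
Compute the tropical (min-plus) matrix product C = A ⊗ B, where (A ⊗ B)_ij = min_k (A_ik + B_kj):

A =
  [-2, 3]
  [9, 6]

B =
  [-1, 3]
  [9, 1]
A ⊗ B =
  [-3, 1]
  [8, 7]

Apply the min-plus product entry-by-entry:
  C[0][0] = min over k of (A[0][0] + B[0][0] = -2 + -1 = -3, A[0][1] + B[1][0] = 3 + 9 = 12) = -3 (attained at k = 0)
  C[0][1] = min over k of (A[0][0] + B[0][1] = -2 + 3 = 1, A[0][1] + B[1][1] = 3 + 1 = 4) = 1 (attained at k = 0)
  C[1][0] = min over k of (A[1][0] + B[0][0] = 9 + -1 = 8, A[1][1] + B[1][0] = 6 + 9 = 15) = 8 (attained at k = 0)
  C[1][1] = min over k of (A[1][0] + B[0][1] = 9 + 3 = 12, A[1][1] + B[1][1] = 6 + 1 = 7) = 7 (attained at k = 1)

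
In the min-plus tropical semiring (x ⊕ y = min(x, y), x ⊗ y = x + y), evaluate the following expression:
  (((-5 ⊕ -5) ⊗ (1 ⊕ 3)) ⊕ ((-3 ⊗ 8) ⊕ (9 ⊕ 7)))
(((-5 ⊕ -5) ⊗ (1 ⊕ 3)) ⊕ ((-3 ⊗ 8) ⊕ (9 ⊕ 7))) = -4

Expand innermost to outermost. Recall ⊕ takes the minimum of its arguments and ⊗ takes their sum. Working out the expression (((-5 ⊕ -5) ⊗ (1 ⊕ 3)) ⊕ ((-3 ⊗ 8) ⊕ (9 ⊕ 7))) gives -4.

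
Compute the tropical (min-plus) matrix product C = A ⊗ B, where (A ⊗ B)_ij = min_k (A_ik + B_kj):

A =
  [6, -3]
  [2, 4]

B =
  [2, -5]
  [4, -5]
A ⊗ B =
  [1, -8]
  [4, -3]

Apply the min-plus product entry-by-entry:
  C[0][0] = min over k of (A[0][0] + B[0][0] = 6 + 2 = 8, A[0][1] + B[1][0] = -3 + 4 = 1) = 1 (attained at k = 1)
  C[0][1] = min over k of (A[0][0] + B[0][1] = 6 + -5 = 1, A[0][1] + B[1][1] = -3 + -5 = -8) = -8 (attained at k = 1)
  C[1][0] = min over k of (A[1][0] + B[0][0] = 2 + 2 = 4, A[1][1] + B[1][0] = 4 + 4 = 8) = 4 (attained at k = 0)
  C[1][1] = min over k of (A[1][0] + B[0][1] = 2 + -5 = -3, A[1][1] + B[1][1] = 4 + -5 = -1) = -3 (attained at k = 0)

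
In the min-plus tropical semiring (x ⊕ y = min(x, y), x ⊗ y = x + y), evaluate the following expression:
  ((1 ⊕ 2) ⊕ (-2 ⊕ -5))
((1 ⊕ 2) ⊕ (-2 ⊕ -5)) = -5

Expand innermost to outermost. Recall ⊕ takes the minimum of its arguments and ⊗ takes their sum. Working out the expression ((1 ⊕ 2) ⊕ (-2 ⊕ -5)) gives -5.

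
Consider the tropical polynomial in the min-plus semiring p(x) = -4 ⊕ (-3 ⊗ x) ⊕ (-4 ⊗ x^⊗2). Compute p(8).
p(8) = -4

A tropical monomial a ⊗ x^⊗i evaluates to a + i · x. Evaluating each term at x = 8:
  Term 0 contributes -4 + 0 · 8 = -4
  Term 1 contributes -3 + 1 · 8 = 5
  Term 2 contributes -4 + 2 · 8 = 12
p(8) = ⊕ of these = min[-4, 5, 12] = -4.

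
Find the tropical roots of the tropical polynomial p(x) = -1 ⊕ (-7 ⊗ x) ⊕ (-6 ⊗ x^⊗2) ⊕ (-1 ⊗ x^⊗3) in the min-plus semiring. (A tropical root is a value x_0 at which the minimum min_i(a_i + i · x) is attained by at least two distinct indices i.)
Roots: {-5, -1, 6}

Each tropical root is a break point of the lower envelope of the lines y = a_i + i · x (there are 4 lines, with slopes 0, 1, ..., 3). Only the lines that attain the minimum somewhere contribute to roots; other lines are dominated. Here the surviving (envelope) indices are i = 3, i = 2, i = 1, i = 0.
Intersections between consecutive envelope lines give the roots: for adjacent envelope indices i < j the intersection is x = (a_i − a_j) / (j − i). Reading off the sorted break points: {-5, -1, 6}.
Verification: at each break x_0, at least two indices attain the minimum of min_i(a_i + i · x_0).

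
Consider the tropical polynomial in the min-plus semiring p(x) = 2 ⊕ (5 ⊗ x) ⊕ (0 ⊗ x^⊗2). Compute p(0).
p(0) = 0

A tropical monomial a ⊗ x^⊗i evaluates to a + i · x. Evaluating each term at x = 0:
  Term 0 contributes 2 + 0 · 0 = 2
  Term 1 contributes 5 + 1 · 0 = 5
  Term 2 contributes 0 + 2 · 0 = 0
p(0) = ⊕ of these = min[2, 5, 0] = 0.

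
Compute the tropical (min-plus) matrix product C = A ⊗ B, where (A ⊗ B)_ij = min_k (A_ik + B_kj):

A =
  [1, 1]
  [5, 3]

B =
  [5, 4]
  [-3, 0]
A ⊗ B =
  [-2, 1]
  [0, 3]

Apply the min-plus product entry-by-entry:
  C[0][0] = min over k of (A[0][0] + B[0][0] = 1 + 5 = 6, A[0][1] + B[1][0] = 1 + -3 = -2) = -2 (attained at k = 1)
  C[0][1] = min over k of (A[0][0] + B[0][1] = 1 + 4 = 5, A[0][1] + B[1][1] = 1 + 0 = 1) = 1 (attained at k = 1)
  C[1][0] = min over k of (A[1][0] + B[0][0] = 5 + 5 = 10, A[1][1] + B[1][0] = 3 + -3 = 0) = 0 (attained at k = 1)
  C[1][1] = min over k of (A[1][0] + B[0][1] = 5 + 4 = 9, A[1][1] + B[1][1] = 3 + 0 = 3) = 3 (attained at k = 1)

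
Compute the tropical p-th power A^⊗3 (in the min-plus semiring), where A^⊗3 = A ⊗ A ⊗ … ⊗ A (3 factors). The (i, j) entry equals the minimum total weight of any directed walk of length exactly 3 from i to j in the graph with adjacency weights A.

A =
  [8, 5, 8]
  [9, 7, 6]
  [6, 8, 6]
A^⊗3 =
  [17, 19, 17]
  [18, 17, 18]
  [18, 17, 17]

Each entry (A^⊗3)_ij equals the minimum over all length-3 walks i = v_0 → v_1 → … → v_3 = j of Σ_t A[v_t][v_{t+1}]. For example, for (i, j) = (0, 2) we minimise over 9 possible intermediate vertex sequences; the minimum is 17, attained along the walk 0 → 1 → 2 → 2.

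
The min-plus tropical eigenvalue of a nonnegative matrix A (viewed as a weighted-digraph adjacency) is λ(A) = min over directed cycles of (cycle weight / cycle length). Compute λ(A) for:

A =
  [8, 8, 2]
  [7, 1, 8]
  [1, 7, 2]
λ(A) = 1

Enumerate directed cycles and compute their means (weight / length). Sample:
  cycle 0 → 0: weight = 8, length = 1, mean = 8/1 ≈ 8.000
  cycle 1 → 1: weight = 1, length = 1, mean = 1/1 ≈ 1.000
  cycle 2 → 2: weight = 2, length = 1, mean = 2/1 ≈ 2.000
  cycle 0 → 1 → 0: weight = 15, length = 2, mean = 15/2 ≈ 7.500
  cycle 0 → 2 → 0: weight = 3, length = 2, mean = 3/2 ≈ 1.500
  cycle 1 → 0 → 1: weight = 15, length = 2, mean = 15/2 ≈ 7.500
Minimum mean = 1.000, attained e.g. along the cycle 1 → 1 with weight 1 and length 1. So λ(A) = 1/1 = 1.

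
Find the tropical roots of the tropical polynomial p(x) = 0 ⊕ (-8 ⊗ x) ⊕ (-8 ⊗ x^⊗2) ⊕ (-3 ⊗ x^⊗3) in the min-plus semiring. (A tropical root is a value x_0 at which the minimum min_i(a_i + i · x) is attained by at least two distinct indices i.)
Roots: {-5, 0, 8}

Each tropical root is a break point of the lower envelope of the lines y = a_i + i · x (there are 4 lines, with slopes 0, 1, ..., 3). Only the lines that attain the minimum somewhere contribute to roots; other lines are dominated. Here the surviving (envelope) indices are i = 3, i = 2, i = 1, i = 0.
Intersections between consecutive envelope lines give the roots: for adjacent envelope indices i < j the intersection is x = (a_i − a_j) / (j − i). Reading off the sorted break points: {-5, 0, 8}.
Verification: at each break x_0, at least two indices attain the minimum of min_i(a_i + i · x_0).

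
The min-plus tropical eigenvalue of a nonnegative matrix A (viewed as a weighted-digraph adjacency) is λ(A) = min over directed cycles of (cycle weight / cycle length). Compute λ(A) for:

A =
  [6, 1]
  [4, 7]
λ(A) = 5/2

Enumerate directed cycles and compute their means (weight / length). Sample:
  cycle 0 → 0: weight = 6, length = 1, mean = 6/1 ≈ 6.000
  cycle 1 → 1: weight = 7, length = 1, mean = 7/1 ≈ 7.000
  cycle 0 → 1 → 0: weight = 5, length = 2, mean = 5/2 ≈ 2.500
  cycle 1 → 0 → 1: weight = 5, length = 2, mean = 5/2 ≈ 2.500
Minimum mean = 2.500, attained e.g. along the cycle 0 → 1 → 0 with weight 5 and length 2. So λ(A) = 5/2 = 5/2.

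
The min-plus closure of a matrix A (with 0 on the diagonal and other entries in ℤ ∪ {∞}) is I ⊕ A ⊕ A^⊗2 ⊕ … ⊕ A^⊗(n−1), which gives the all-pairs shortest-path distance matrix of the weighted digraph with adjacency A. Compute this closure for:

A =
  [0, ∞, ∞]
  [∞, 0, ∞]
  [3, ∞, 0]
Closure =
  [0, ∞, ∞]
  [∞, 0, ∞]
  [3, ∞, 0]

This is the Floyd-Warshall all-pairs shortest-path computation. For each intermediate vertex k = 0, 1, …, 2, update dist[i][j] ← min(dist[i][j], dist[i][k] + dist[k][j]). The final matrix gives, for each (i, j), the minimum total weight of any directed path from i to j (possibly empty when i = j).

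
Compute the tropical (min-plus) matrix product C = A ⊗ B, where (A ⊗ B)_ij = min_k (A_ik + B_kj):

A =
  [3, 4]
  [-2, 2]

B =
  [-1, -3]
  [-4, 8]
A ⊗ B =
  [0, 0]
  [-3, -5]

Apply the min-plus product entry-by-entry:
  C[0][0] = min over k of (A[0][0] + B[0][0] = 3 + -1 = 2, A[0][1] + B[1][0] = 4 + -4 = 0) = 0 (attained at k = 1)
  C[0][1] = min over k of (A[0][0] + B[0][1] = 3 + -3 = 0, A[0][1] + B[1][1] = 4 + 8 = 12) = 0 (attained at k = 0)
  C[1][0] = min over k of (A[1][0] + B[0][0] = -2 + -1 = -3, A[1][1] + B[1][0] = 2 + -4 = -2) = -3 (attained at k = 0)
  C[1][1] = min over k of (A[1][0] + B[0][1] = -2 + -3 = -5, A[1][1] + B[1][1] = 2 + 8 = 10) = -5 (attained at k = 0)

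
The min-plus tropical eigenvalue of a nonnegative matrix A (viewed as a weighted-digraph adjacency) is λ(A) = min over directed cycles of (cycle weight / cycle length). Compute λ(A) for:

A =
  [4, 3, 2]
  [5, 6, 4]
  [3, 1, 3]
λ(A) = 5/2

Enumerate directed cycles and compute their means (weight / length). Sample:
  cycle 0 → 0: weight = 4, length = 1, mean = 4/1 ≈ 4.000
  cycle 1 → 1: weight = 6, length = 1, mean = 6/1 ≈ 6.000
  cycle 2 → 2: weight = 3, length = 1, mean = 3/1 ≈ 3.000
  cycle 0 → 1 → 0: weight = 8, length = 2, mean = 8/2 ≈ 4.000
  cycle 0 → 2 → 0: weight = 5, length = 2, mean = 5/2 ≈ 2.500
  cycle 1 → 0 → 1: weight = 8, length = 2, mean = 8/2 ≈ 4.000
Minimum mean = 2.500, attained e.g. along the cycle 0 → 2 → 0 with weight 5 and length 2. So λ(A) = 5/2 = 5/2.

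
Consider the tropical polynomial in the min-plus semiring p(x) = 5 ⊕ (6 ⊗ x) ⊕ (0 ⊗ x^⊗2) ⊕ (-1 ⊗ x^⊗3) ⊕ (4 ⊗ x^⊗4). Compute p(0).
p(0) = -1

A tropical monomial a ⊗ x^⊗i evaluates to a + i · x. Evaluating each term at x = 0:
  Term 0 contributes 5 + 0 · 0 = 5
  Term 1 contributes 6 + 1 · 0 = 6
  Term 2 contributes 0 + 2 · 0 = 0
  Term 3 contributes -1 + 3 · 0 = -1
  Term 4 contributes 4 + 4 · 0 = 4
p(0) = ⊕ of these = min[5, 6, 0, -1, 4] = -1.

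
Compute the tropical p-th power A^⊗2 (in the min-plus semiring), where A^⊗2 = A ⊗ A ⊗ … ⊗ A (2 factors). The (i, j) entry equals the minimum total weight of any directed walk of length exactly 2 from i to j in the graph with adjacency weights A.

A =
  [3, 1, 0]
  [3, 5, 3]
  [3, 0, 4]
A^⊗2 =
  [3, 0, 3]
  [6, 3, 3]
  [3, 4, 3]

Each entry (A^⊗2)_ij equals the minimum over all length-2 walks i = v_0 → v_1 → … → v_2 = j of Σ_t A[v_t][v_{t+1}]. For example, for (i, j) = (0, 2) we minimise over 3 possible intermediate vertex sequences; the minimum is 3, attained along the walk 0 → 0 → 2.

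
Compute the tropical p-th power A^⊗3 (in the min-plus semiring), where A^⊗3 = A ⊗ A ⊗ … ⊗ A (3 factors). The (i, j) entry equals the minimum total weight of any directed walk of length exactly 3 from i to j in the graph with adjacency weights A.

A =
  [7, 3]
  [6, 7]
A^⊗3 =
  [16, 12]
  [15, 16]

Each entry (A^⊗3)_ij equals the minimum over all length-3 walks i = v_0 → v_1 → … → v_3 = j of Σ_t A[v_t][v_{t+1}]. For example, for (i, j) = (0, 1) we minimise over 4 possible intermediate vertex sequences; the minimum is 12, attained along the walk 0 → 1 → 0 → 1.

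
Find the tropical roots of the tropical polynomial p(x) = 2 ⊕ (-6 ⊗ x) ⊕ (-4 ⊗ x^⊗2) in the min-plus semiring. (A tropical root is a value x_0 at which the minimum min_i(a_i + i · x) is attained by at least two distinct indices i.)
Roots: {-2, 8}

Each tropical root is a break point of the lower envelope of the lines y = a_i + i · x (there are 3 lines, with slopes 0, 1, ..., 2). Only the lines that attain the minimum somewhere contribute to roots; other lines are dominated. Here the surviving (envelope) indices are i = 2, i = 1, i = 0.
Intersections between consecutive envelope lines give the roots: for adjacent envelope indices i < j the intersection is x = (a_i − a_j) / (j − i). Reading off the sorted break points: {-2, 8}.
Verification: at each break x_0, at least two indices attain the minimum of min_i(a_i + i · x_0).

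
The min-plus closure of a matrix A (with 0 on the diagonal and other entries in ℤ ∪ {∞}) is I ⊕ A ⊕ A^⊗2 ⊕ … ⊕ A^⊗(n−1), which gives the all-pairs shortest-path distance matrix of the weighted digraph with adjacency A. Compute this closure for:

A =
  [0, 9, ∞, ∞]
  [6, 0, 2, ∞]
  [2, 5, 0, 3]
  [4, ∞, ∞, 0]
Closure =
  [0, 9, 11, 14]
  [4, 0, 2, 5]
  [2, 5, 0, 3]
  [4, 13, 15, 0]

This is the Floyd-Warshall all-pairs shortest-path computation. For each intermediate vertex k = 0, 1, …, 3, update dist[i][j] ← min(dist[i][j], dist[i][k] + dist[k][j]). The final matrix gives, for each (i, j), the minimum total weight of any directed path from i to j (possibly empty when i = j).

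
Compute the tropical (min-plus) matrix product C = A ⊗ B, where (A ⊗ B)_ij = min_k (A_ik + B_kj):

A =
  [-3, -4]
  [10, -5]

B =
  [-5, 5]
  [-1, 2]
A ⊗ B =
  [-8, -2]
  [-6, -3]

Apply the min-plus product entry-by-entry:
  C[0][0] = min over k of (A[0][0] + B[0][0] = -3 + -5 = -8, A[0][1] + B[1][0] = -4 + -1 = -5) = -8 (attained at k = 0)
  C[0][1] = min over k of (A[0][0] + B[0][1] = -3 + 5 = 2, A[0][1] + B[1][1] = -4 + 2 = -2) = -2 (attained at k = 1)
  C[1][0] = min over k of (A[1][0] + B[0][0] = 10 + -5 = 5, A[1][1] + B[1][0] = -5 + -1 = -6) = -6 (attained at k = 1)
  C[1][1] = min over k of (A[1][0] + B[0][1] = 10 + 5 = 15, A[1][1] + B[1][1] = -5 + 2 = -3) = -3 (attained at k = 1)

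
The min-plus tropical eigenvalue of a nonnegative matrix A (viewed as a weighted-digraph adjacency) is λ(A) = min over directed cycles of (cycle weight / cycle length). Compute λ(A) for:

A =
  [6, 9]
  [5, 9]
λ(A) = 6

Enumerate directed cycles and compute their means (weight / length). Sample:
  cycle 0 → 0: weight = 6, length = 1, mean = 6/1 ≈ 6.000
  cycle 1 → 1: weight = 9, length = 1, mean = 9/1 ≈ 9.000
  cycle 0 → 1 → 0: weight = 14, length = 2, mean = 14/2 ≈ 7.000
  cycle 1 → 0 → 1: weight = 14, length = 2, mean = 14/2 ≈ 7.000
Minimum mean = 6.000, attained e.g. along the cycle 0 → 0 with weight 6 and length 1. So λ(A) = 6/1 = 6.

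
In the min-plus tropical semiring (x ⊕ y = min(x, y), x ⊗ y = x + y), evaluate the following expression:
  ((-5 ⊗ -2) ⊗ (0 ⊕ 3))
((-5 ⊗ -2) ⊗ (0 ⊕ 3)) = -7

Expand innermost to outermost. Recall ⊕ takes the minimum of its arguments and ⊗ takes their sum. Working out the expression ((-5 ⊗ -2) ⊗ (0 ⊕ 3)) gives -7.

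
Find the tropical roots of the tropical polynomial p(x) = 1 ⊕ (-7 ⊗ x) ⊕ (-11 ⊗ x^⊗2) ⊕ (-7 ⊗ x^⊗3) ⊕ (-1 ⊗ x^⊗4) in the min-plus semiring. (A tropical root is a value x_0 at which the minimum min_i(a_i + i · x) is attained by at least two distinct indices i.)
Roots: {-6, -4, 4, 8}

Each tropical root is a break point of the lower envelope of the lines y = a_i + i · x (there are 5 lines, with slopes 0, 1, ..., 4). Only the lines that attain the minimum somewhere contribute to roots; other lines are dominated. Here the surviving (envelope) indices are i = 4, i = 3, i = 2, i = 1, i = 0.
Intersections between consecutive envelope lines give the roots: for adjacent envelope indices i < j the intersection is x = (a_i − a_j) / (j − i). Reading off the sorted break points: {-6, -4, 4, 8}.
Verification: at each break x_0, at least two indices attain the minimum of min_i(a_i + i · x_0).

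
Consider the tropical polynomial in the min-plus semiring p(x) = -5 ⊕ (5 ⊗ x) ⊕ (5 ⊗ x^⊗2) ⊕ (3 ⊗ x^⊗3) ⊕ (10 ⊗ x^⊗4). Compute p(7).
p(7) = -5

A tropical monomial a ⊗ x^⊗i evaluates to a + i · x. Evaluating each term at x = 7:
  Term 0 contributes -5 + 0 · 7 = -5
  Term 1 contributes 5 + 1 · 7 = 12
  Term 2 contributes 5 + 2 · 7 = 19
  Term 3 contributes 3 + 3 · 7 = 24
  Term 4 contributes 10 + 4 · 7 = 38
p(7) = ⊕ of these = min[-5, 12, 19, 24, 38] = -5.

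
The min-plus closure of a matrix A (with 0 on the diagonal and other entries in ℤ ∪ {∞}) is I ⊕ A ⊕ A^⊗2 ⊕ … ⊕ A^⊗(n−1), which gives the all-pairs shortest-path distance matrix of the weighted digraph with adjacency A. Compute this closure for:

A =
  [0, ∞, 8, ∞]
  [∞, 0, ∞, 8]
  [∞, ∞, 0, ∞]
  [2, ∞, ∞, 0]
Closure =
  [0, ∞, 8, ∞]
  [10, 0, 18, 8]
  [∞, ∞, 0, ∞]
  [2, ∞, 10, 0]

This is the Floyd-Warshall all-pairs shortest-path computation. For each intermediate vertex k = 0, 1, …, 3, update dist[i][j] ← min(dist[i][j], dist[i][k] + dist[k][j]). The final matrix gives, for each (i, j), the minimum total weight of any directed path from i to j (possibly empty when i = j).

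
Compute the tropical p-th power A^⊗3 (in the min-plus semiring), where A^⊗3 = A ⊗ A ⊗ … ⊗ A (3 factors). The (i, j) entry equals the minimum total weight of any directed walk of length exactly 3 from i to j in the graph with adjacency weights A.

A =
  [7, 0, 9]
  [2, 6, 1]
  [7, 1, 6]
A^⊗3 =
  [8, 2, 7]
  [4, 8, 3]
  [9, 3, 8]

Each entry (A^⊗3)_ij equals the minimum over all length-3 walks i = v_0 → v_1 → … → v_3 = j of Σ_t A[v_t][v_{t+1}]. For example, for (i, j) = (0, 2) we minimise over 9 possible intermediate vertex sequences; the minimum is 7, attained along the walk 0 → 1 → 1 → 2.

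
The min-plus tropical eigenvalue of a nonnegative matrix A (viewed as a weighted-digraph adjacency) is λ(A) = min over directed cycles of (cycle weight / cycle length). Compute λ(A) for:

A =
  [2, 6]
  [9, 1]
λ(A) = 1

Enumerate directed cycles and compute their means (weight / length). Sample:
  cycle 0 → 0: weight = 2, length = 1, mean = 2/1 ≈ 2.000
  cycle 1 → 1: weight = 1, length = 1, mean = 1/1 ≈ 1.000
  cycle 0 → 1 → 0: weight = 15, length = 2, mean = 15/2 ≈ 7.500
  cycle 1 → 0 → 1: weight = 15, length = 2, mean = 15/2 ≈ 7.500
Minimum mean = 1.000, attained e.g. along the cycle 1 → 1 with weight 1 and length 1. So λ(A) = 1/1 = 1.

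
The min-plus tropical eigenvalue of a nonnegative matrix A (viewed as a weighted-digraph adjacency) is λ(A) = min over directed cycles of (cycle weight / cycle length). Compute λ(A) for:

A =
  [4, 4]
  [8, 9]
λ(A) = 4

Enumerate directed cycles and compute their means (weight / length). Sample:
  cycle 0 → 0: weight = 4, length = 1, mean = 4/1 ≈ 4.000
  cycle 1 → 1: weight = 9, length = 1, mean = 9/1 ≈ 9.000
  cycle 0 → 1 → 0: weight = 12, length = 2, mean = 12/2 ≈ 6.000
  cycle 1 → 0 → 1: weight = 12, length = 2, mean = 12/2 ≈ 6.000
Minimum mean = 4.000, attained e.g. along the cycle 0 → 0 with weight 4 and length 1. So λ(A) = 4/1 = 4.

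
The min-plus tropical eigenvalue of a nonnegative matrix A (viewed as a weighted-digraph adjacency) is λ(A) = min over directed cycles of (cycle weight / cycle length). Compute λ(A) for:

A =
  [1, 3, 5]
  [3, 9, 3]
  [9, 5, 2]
λ(A) = 1

Enumerate directed cycles and compute their means (weight / length). Sample:
  cycle 0 → 0: weight = 1, length = 1, mean = 1/1 ≈ 1.000
  cycle 1 → 1: weight = 9, length = 1, mean = 9/1 ≈ 9.000
  cycle 2 → 2: weight = 2, length = 1, mean = 2/1 ≈ 2.000
  cycle 0 → 1 → 0: weight = 6, length = 2, mean = 6/2 ≈ 3.000
  cycle 0 → 2 → 0: weight = 14, length = 2, mean = 14/2 ≈ 7.000
  cycle 1 → 0 → 1: weight = 6, length = 2, mean = 6/2 ≈ 3.000
Minimum mean = 1.000, attained e.g. along the cycle 0 → 0 with weight 1 and length 1. So λ(A) = 1/1 = 1.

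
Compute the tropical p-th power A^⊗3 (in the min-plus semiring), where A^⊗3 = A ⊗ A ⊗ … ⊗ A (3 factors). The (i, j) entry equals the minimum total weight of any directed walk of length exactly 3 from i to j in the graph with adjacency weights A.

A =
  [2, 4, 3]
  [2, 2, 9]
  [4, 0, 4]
A^⊗3 =
  [5, 5, 7]
  [6, 5, 7]
  [4, 4, 5]

Each entry (A^⊗3)_ij equals the minimum over all length-3 walks i = v_0 → v_1 → … → v_3 = j of Σ_t A[v_t][v_{t+1}]. For example, for (i, j) = (0, 2) we minimise over 9 possible intermediate vertex sequences; the minimum is 7, attained along the walk 0 → 0 → 0 → 2.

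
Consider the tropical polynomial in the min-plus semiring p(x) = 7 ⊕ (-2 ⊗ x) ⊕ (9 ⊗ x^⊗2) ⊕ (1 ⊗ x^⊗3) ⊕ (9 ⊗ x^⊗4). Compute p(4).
p(4) = 2

A tropical monomial a ⊗ x^⊗i evaluates to a + i · x. Evaluating each term at x = 4:
  Term 0 contributes 7 + 0 · 4 = 7
  Term 1 contributes -2 + 1 · 4 = 2
  Term 2 contributes 9 + 2 · 4 = 17
  Term 3 contributes 1 + 3 · 4 = 13
  Term 4 contributes 9 + 4 · 4 = 25
p(4) = ⊕ of these = min[7, 2, 17, 13, 25] = 2.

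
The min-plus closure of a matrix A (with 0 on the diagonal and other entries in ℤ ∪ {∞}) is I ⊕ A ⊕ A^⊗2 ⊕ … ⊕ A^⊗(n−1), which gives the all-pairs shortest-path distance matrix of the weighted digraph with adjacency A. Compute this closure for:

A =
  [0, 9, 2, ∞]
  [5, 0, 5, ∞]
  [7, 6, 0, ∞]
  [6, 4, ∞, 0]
Closure =
  [0, 8, 2, ∞]
  [5, 0, 5, ∞]
  [7, 6, 0, ∞]
  [6, 4, 8, 0]

This is the Floyd-Warshall all-pairs shortest-path computation. For each intermediate vertex k = 0, 1, …, 3, update dist[i][j] ← min(dist[i][j], dist[i][k] + dist[k][j]). The final matrix gives, for each (i, j), the minimum total weight of any directed path from i to j (possibly empty when i = j).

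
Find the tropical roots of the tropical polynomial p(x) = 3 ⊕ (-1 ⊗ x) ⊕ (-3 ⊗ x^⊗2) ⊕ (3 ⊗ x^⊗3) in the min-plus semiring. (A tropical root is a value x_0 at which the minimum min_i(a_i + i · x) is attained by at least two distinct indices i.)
Roots: {-6, 2, 4}

Each tropical root is a break point of the lower envelope of the lines y = a_i + i · x (there are 4 lines, with slopes 0, 1, ..., 3). Only the lines that attain the minimum somewhere contribute to roots; other lines are dominated. Here the surviving (envelope) indices are i = 3, i = 2, i = 1, i = 0.
Intersections between consecutive envelope lines give the roots: for adjacent envelope indices i < j the intersection is x = (a_i − a_j) / (j − i). Reading off the sorted break points: {-6, 2, 4}.
Verification: at each break x_0, at least two indices attain the minimum of min_i(a_i + i · x_0).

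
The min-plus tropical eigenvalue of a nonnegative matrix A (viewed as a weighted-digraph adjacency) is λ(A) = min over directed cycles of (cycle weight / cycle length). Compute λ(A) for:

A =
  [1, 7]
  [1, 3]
λ(A) = 1

Enumerate directed cycles and compute their means (weight / length). Sample:
  cycle 0 → 0: weight = 1, length = 1, mean = 1/1 ≈ 1.000
  cycle 1 → 1: weight = 3, length = 1, mean = 3/1 ≈ 3.000
  cycle 0 → 1 → 0: weight = 8, length = 2, mean = 8/2 ≈ 4.000
  cycle 1 → 0 → 1: weight = 8, length = 2, mean = 8/2 ≈ 4.000
Minimum mean = 1.000, attained e.g. along the cycle 0 → 0 with weight 1 and length 1. So λ(A) = 1/1 = 1.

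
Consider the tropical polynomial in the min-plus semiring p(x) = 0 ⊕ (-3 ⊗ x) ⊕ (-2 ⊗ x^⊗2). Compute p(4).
p(4) = 0

A tropical monomial a ⊗ x^⊗i evaluates to a + i · x. Evaluating each term at x = 4:
  Term 0 contributes 0 + 0 · 4 = 0
  Term 1 contributes -3 + 1 · 4 = 1
  Term 2 contributes -2 + 2 · 4 = 6
p(4) = ⊕ of these = min[0, 1, 6] = 0.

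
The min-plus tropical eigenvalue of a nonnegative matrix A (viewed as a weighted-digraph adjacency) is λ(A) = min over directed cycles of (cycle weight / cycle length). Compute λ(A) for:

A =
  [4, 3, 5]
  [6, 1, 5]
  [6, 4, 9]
λ(A) = 1

Enumerate directed cycles and compute their means (weight / length). Sample:
  cycle 0 → 0: weight = 4, length = 1, mean = 4/1 ≈ 4.000
  cycle 1 → 1: weight = 1, length = 1, mean = 1/1 ≈ 1.000
  cycle 2 → 2: weight = 9, length = 1, mean = 9/1 ≈ 9.000
  cycle 0 → 1 → 0: weight = 9, length = 2, mean = 9/2 ≈ 4.500
  cycle 0 → 2 → 0: weight = 11, length = 2, mean = 11/2 ≈ 5.500
  cycle 1 → 0 → 1: weight = 9, length = 2, mean = 9/2 ≈ 4.500
Minimum mean = 1.000, attained e.g. along the cycle 1 → 1 with weight 1 and length 1. So λ(A) = 1/1 = 1.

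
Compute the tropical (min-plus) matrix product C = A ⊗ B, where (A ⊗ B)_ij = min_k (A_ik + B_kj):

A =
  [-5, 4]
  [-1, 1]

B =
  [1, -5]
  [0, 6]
A ⊗ B =
  [-4, -10]
  [0, -6]

Apply the min-plus product entry-by-entry:
  C[0][0] = min over k of (A[0][0] + B[0][0] = -5 + 1 = -4, A[0][1] + B[1][0] = 4 + 0 = 4) = -4 (attained at k = 0)
  C[0][1] = min over k of (A[0][0] + B[0][1] = -5 + -5 = -10, A[0][1] + B[1][1] = 4 + 6 = 10) = -10 (attained at k = 0)
  C[1][0] = min over k of (A[1][0] + B[0][0] = -1 + 1 = 0, A[1][1] + B[1][0] = 1 + 0 = 1) = 0 (attained at k = 0)
  C[1][1] = min over k of (A[1][0] + B[0][1] = -1 + -5 = -6, A[1][1] + B[1][1] = 1 + 6 = 7) = -6 (attained at k = 0)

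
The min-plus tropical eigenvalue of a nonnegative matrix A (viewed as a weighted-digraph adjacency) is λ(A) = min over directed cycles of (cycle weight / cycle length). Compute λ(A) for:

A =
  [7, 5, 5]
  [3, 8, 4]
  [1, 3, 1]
λ(A) = 1

Enumerate directed cycles and compute their means (weight / length). Sample:
  cycle 0 → 0: weight = 7, length = 1, mean = 7/1 ≈ 7.000
  cycle 1 → 1: weight = 8, length = 1, mean = 8/1 ≈ 8.000
  cycle 2 → 2: weight = 1, length = 1, mean = 1/1 ≈ 1.000
  cycle 0 → 1 → 0: weight = 8, length = 2, mean = 8/2 ≈ 4.000
  cycle 0 → 2 → 0: weight = 6, length = 2, mean = 6/2 ≈ 3.000
  cycle 1 → 0 → 1: weight = 8, length = 2, mean = 8/2 ≈ 4.000
Minimum mean = 1.000, attained e.g. along the cycle 2 → 2 with weight 1 and length 1. So λ(A) = 1/1 = 1.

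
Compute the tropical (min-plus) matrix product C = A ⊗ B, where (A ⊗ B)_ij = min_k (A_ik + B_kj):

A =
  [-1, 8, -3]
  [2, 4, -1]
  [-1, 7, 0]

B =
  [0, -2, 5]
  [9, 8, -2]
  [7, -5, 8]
A ⊗ B =
  [-1, -8, 4]
  [2, -6, 2]
  [-1, -5, 4]

Apply the min-plus product entry-by-entry:
  C[0][0] = min over k of (A[0][0] + B[0][0] = -1 + 0 = -1, A[0][1] + B[1][0] = 8 + 9 = 17, A[0][2] + B[2][0] = -3 + 7 = 4) = -1 (attained at k = 0)
  C[0][1] = min over k of (A[0][0] + B[0][1] = -1 + -2 = -3, A[0][1] + B[1][1] = 8 + 8 = 16, A[0][2] + B[2][1] = -3 + -5 = -8) = -8 (attained at k = 2)
  C[0][2] = min over k of (A[0][0] + B[0][2] = -1 + 5 = 4, A[0][1] + B[1][2] = 8 + -2 = 6, A[0][2] + B[2][2] = -3 + 8 = 5) = 4 (attained at k = 0)
  C[1][0] = min over k of (A[1][0] + B[0][0] = 2 + 0 = 2, A[1][1] + B[1][0] = 4 + 9 = 13, A[1][2] + B[2][0] = -1 + 7 = 6) = 2 (attained at k = 0)
  C[1][1] = min over k of (A[1][0] + B[0][1] = 2 + -2 = 0, A[1][1] + B[1][1] = 4 + 8 = 12, A[1][2] + B[2][1] = -1 + -5 = -6) = -6 (attained at k = 2)
  C[1][2] = min over k of (A[1][0] + B[0][2] = 2 + 5 = 7, A[1][1] + B[1][2] = 4 + -2 = 2, A[1][2] + B[2][2] = -1 + 8 = 7) = 2 (attained at k = 1)
  C[2][0] = min over k of (A[2][0] + B[0][0] = -1 + 0 = -1, A[2][1] + B[1][0] = 7 + 9 = 16, A[2][2] + B[2][0] = 0 + 7 = 7) = -1 (attained at k = 0)
  C[2][1] = min over k of (A[2][0] + B[0][1] = -1 + -2 = -3, A[2][1] + B[1][1] = 7 + 8 = 15, A[2][2] + B[2][1] = 0 + -5 = -5) = -5 (attained at k = 2)
  C[2][2] = min over k of (A[2][0] + B[0][2] = -1 + 5 = 4, A[2][1] + B[1][2] = 7 + -2 = 5, A[2][2] + B[2][2] = 0 + 8 = 8) = 4 (attained at k = 0)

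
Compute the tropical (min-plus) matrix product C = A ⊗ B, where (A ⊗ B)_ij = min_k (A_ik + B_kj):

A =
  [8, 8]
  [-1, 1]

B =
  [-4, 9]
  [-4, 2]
A ⊗ B =
  [4, 10]
  [-5, 3]

Apply the min-plus product entry-by-entry:
  C[0][0] = min over k of (A[0][0] + B[0][0] = 8 + -4 = 4, A[0][1] + B[1][0] = 8 + -4 = 4) = 4 (attained at k = 0)
  C[0][1] = min over k of (A[0][0] + B[0][1] = 8 + 9 = 17, A[0][1] + B[1][1] = 8 + 2 = 10) = 10 (attained at k = 1)
  C[1][0] = min over k of (A[1][0] + B[0][0] = -1 + -4 = -5, A[1][1] + B[1][0] = 1 + -4 = -3) = -5 (attained at k = 0)
  C[1][1] = min over k of (A[1][0] + B[0][1] = -1 + 9 = 8, A[1][1] + B[1][1] = 1 + 2 = 3) = 3 (attained at k = 1)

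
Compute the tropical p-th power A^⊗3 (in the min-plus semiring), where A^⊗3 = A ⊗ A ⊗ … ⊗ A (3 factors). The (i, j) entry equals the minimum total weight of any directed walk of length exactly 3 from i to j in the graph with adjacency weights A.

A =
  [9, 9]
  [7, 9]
A^⊗3 =
  [25, 25]
  [23, 25]

Each entry (A^⊗3)_ij equals the minimum over all length-3 walks i = v_0 → v_1 → … → v_3 = j of Σ_t A[v_t][v_{t+1}]. For example, for (i, j) = (0, 1) we minimise over 4 possible intermediate vertex sequences; the minimum is 25, attained along the walk 0 → 1 → 0 → 1.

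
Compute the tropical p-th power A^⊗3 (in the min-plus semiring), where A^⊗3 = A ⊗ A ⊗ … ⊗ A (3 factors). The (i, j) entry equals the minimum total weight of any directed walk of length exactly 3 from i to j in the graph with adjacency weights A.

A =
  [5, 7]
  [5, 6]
A^⊗3 =
  [15, 17]
  [15, 17]

Each entry (A^⊗3)_ij equals the minimum over all length-3 walks i = v_0 → v_1 → … → v_3 = j of Σ_t A[v_t][v_{t+1}]. For example, for (i, j) = (0, 1) we minimise over 4 possible intermediate vertex sequences; the minimum is 17, attained along the walk 0 → 0 → 0 → 1.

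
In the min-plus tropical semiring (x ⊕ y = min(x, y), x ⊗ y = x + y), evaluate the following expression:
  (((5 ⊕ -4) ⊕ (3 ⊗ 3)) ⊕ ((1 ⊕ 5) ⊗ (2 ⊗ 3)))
(((5 ⊕ -4) ⊕ (3 ⊗ 3)) ⊕ ((1 ⊕ 5) ⊗ (2 ⊗ 3))) = -4

Expand innermost to outermost. Recall ⊕ takes the minimum of its arguments and ⊗ takes their sum. Working out the expression (((5 ⊕ -4) ⊕ (3 ⊗ 3)) ⊕ ((1 ⊕ 5) ⊗ (2 ⊗ 3))) gives -4.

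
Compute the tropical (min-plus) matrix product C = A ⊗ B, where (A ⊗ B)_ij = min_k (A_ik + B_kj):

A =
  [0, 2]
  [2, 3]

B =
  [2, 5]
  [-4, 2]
A ⊗ B =
  [-2, 4]
  [-1, 5]

Apply the min-plus product entry-by-entry:
  C[0][0] = min over k of (A[0][0] + B[0][0] = 0 + 2 = 2, A[0][1] + B[1][0] = 2 + -4 = -2) = -2 (attained at k = 1)
  C[0][1] = min over k of (A[0][0] + B[0][1] = 0 + 5 = 5, A[0][1] + B[1][1] = 2 + 2 = 4) = 4 (attained at k = 1)
  C[1][0] = min over k of (A[1][0] + B[0][0] = 2 + 2 = 4, A[1][1] + B[1][0] = 3 + -4 = -1) = -1 (attained at k = 1)
  C[1][1] = min over k of (A[1][0] + B[0][1] = 2 + 5 = 7, A[1][1] + B[1][1] = 3 + 2 = 5) = 5 (attained at k = 1)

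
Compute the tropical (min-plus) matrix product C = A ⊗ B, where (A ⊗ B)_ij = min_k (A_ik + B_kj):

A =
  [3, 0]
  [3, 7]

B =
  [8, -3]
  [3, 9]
A ⊗ B =
  [3, 0]
  [10, 0]

Apply the min-plus product entry-by-entry:
  C[0][0] = min over k of (A[0][0] + B[0][0] = 3 + 8 = 11, A[0][1] + B[1][0] = 0 + 3 = 3) = 3 (attained at k = 1)
  C[0][1] = min over k of (A[0][0] + B[0][1] = 3 + -3 = 0, A[0][1] + B[1][1] = 0 + 9 = 9) = 0 (attained at k = 0)
  C[1][0] = min over k of (A[1][0] + B[0][0] = 3 + 8 = 11, A[1][1] + B[1][0] = 7 + 3 = 10) = 10 (attained at k = 1)
  C[1][1] = min over k of (A[1][0] + B[0][1] = 3 + -3 = 0, A[1][1] + B[1][1] = 7 + 9 = 16) = 0 (attained at k = 0)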